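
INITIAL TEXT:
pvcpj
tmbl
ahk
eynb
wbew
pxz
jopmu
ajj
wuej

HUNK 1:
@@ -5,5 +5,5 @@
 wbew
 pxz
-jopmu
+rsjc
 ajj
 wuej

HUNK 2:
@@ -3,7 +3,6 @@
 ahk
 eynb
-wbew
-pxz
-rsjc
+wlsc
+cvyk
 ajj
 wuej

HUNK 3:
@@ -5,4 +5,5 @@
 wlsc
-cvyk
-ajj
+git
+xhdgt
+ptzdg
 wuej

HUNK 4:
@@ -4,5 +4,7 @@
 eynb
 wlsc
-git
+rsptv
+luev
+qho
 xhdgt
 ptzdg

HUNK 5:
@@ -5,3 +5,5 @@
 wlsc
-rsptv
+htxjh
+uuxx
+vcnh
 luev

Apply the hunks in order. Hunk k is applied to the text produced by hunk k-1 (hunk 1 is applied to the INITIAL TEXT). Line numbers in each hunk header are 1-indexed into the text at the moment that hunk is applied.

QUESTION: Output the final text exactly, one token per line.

Hunk 1: at line 5 remove [jopmu] add [rsjc] -> 9 lines: pvcpj tmbl ahk eynb wbew pxz rsjc ajj wuej
Hunk 2: at line 3 remove [wbew,pxz,rsjc] add [wlsc,cvyk] -> 8 lines: pvcpj tmbl ahk eynb wlsc cvyk ajj wuej
Hunk 3: at line 5 remove [cvyk,ajj] add [git,xhdgt,ptzdg] -> 9 lines: pvcpj tmbl ahk eynb wlsc git xhdgt ptzdg wuej
Hunk 4: at line 4 remove [git] add [rsptv,luev,qho] -> 11 lines: pvcpj tmbl ahk eynb wlsc rsptv luev qho xhdgt ptzdg wuej
Hunk 5: at line 5 remove [rsptv] add [htxjh,uuxx,vcnh] -> 13 lines: pvcpj tmbl ahk eynb wlsc htxjh uuxx vcnh luev qho xhdgt ptzdg wuej

Answer: pvcpj
tmbl
ahk
eynb
wlsc
htxjh
uuxx
vcnh
luev
qho
xhdgt
ptzdg
wuej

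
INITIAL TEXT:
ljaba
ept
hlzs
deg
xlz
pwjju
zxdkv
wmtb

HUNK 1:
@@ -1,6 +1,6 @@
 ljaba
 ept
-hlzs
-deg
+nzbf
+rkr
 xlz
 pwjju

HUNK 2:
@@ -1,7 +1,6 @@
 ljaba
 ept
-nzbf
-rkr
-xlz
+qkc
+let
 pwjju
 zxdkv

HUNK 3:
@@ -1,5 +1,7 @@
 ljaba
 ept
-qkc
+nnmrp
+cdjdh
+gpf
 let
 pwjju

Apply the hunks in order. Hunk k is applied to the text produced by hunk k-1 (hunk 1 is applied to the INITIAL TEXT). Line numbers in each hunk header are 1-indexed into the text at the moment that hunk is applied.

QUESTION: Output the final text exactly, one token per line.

Hunk 1: at line 1 remove [hlzs,deg] add [nzbf,rkr] -> 8 lines: ljaba ept nzbf rkr xlz pwjju zxdkv wmtb
Hunk 2: at line 1 remove [nzbf,rkr,xlz] add [qkc,let] -> 7 lines: ljaba ept qkc let pwjju zxdkv wmtb
Hunk 3: at line 1 remove [qkc] add [nnmrp,cdjdh,gpf] -> 9 lines: ljaba ept nnmrp cdjdh gpf let pwjju zxdkv wmtb

Answer: ljaba
ept
nnmrp
cdjdh
gpf
let
pwjju
zxdkv
wmtb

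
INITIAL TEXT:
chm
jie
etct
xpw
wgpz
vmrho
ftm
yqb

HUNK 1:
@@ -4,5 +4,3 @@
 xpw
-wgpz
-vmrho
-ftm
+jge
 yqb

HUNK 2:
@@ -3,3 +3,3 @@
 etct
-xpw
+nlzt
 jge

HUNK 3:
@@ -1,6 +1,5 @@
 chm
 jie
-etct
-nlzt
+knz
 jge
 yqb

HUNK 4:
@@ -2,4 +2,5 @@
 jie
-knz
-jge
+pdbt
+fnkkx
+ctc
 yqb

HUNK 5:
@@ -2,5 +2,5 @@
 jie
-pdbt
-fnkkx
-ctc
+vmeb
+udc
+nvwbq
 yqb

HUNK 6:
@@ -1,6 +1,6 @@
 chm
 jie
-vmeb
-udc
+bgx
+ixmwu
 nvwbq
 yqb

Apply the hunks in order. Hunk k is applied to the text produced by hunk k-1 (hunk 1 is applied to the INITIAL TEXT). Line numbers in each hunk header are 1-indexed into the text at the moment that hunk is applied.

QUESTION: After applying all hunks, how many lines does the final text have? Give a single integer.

Answer: 6

Derivation:
Hunk 1: at line 4 remove [wgpz,vmrho,ftm] add [jge] -> 6 lines: chm jie etct xpw jge yqb
Hunk 2: at line 3 remove [xpw] add [nlzt] -> 6 lines: chm jie etct nlzt jge yqb
Hunk 3: at line 1 remove [etct,nlzt] add [knz] -> 5 lines: chm jie knz jge yqb
Hunk 4: at line 2 remove [knz,jge] add [pdbt,fnkkx,ctc] -> 6 lines: chm jie pdbt fnkkx ctc yqb
Hunk 5: at line 2 remove [pdbt,fnkkx,ctc] add [vmeb,udc,nvwbq] -> 6 lines: chm jie vmeb udc nvwbq yqb
Hunk 6: at line 1 remove [vmeb,udc] add [bgx,ixmwu] -> 6 lines: chm jie bgx ixmwu nvwbq yqb
Final line count: 6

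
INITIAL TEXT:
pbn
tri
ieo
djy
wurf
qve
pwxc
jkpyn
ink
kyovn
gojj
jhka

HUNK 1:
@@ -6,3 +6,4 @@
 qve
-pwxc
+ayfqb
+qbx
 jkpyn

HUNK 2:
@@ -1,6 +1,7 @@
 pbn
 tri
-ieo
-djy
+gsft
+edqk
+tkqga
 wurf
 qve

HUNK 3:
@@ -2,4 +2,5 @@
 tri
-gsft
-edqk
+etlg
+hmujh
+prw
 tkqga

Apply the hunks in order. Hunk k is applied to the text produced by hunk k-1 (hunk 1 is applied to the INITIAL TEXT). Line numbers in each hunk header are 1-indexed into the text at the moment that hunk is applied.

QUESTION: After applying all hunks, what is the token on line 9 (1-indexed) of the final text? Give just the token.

Answer: ayfqb

Derivation:
Hunk 1: at line 6 remove [pwxc] add [ayfqb,qbx] -> 13 lines: pbn tri ieo djy wurf qve ayfqb qbx jkpyn ink kyovn gojj jhka
Hunk 2: at line 1 remove [ieo,djy] add [gsft,edqk,tkqga] -> 14 lines: pbn tri gsft edqk tkqga wurf qve ayfqb qbx jkpyn ink kyovn gojj jhka
Hunk 3: at line 2 remove [gsft,edqk] add [etlg,hmujh,prw] -> 15 lines: pbn tri etlg hmujh prw tkqga wurf qve ayfqb qbx jkpyn ink kyovn gojj jhka
Final line 9: ayfqb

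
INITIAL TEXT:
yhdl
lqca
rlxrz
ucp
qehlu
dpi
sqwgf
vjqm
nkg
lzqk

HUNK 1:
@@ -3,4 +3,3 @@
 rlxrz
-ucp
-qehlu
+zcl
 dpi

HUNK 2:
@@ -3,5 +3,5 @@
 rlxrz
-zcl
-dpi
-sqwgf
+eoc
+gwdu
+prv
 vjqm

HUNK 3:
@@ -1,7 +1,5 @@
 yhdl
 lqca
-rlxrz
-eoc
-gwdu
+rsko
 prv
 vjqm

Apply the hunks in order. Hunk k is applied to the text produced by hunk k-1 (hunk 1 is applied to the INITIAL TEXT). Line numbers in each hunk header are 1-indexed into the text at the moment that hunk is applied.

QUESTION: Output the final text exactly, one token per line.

Hunk 1: at line 3 remove [ucp,qehlu] add [zcl] -> 9 lines: yhdl lqca rlxrz zcl dpi sqwgf vjqm nkg lzqk
Hunk 2: at line 3 remove [zcl,dpi,sqwgf] add [eoc,gwdu,prv] -> 9 lines: yhdl lqca rlxrz eoc gwdu prv vjqm nkg lzqk
Hunk 3: at line 1 remove [rlxrz,eoc,gwdu] add [rsko] -> 7 lines: yhdl lqca rsko prv vjqm nkg lzqk

Answer: yhdl
lqca
rsko
prv
vjqm
nkg
lzqk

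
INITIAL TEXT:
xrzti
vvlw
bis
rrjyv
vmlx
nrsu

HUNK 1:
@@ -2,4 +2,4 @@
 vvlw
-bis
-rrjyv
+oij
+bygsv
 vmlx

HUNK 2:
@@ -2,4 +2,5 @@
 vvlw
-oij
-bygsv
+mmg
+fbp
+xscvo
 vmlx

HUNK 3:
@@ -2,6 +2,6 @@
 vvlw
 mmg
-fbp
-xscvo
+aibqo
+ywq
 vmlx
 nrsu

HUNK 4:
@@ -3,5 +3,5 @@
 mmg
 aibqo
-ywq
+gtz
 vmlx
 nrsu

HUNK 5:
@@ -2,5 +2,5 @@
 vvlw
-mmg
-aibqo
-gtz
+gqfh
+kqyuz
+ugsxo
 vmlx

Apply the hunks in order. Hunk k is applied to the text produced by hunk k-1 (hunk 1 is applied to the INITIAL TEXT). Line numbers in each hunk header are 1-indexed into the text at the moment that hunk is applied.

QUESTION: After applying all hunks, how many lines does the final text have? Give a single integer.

Hunk 1: at line 2 remove [bis,rrjyv] add [oij,bygsv] -> 6 lines: xrzti vvlw oij bygsv vmlx nrsu
Hunk 2: at line 2 remove [oij,bygsv] add [mmg,fbp,xscvo] -> 7 lines: xrzti vvlw mmg fbp xscvo vmlx nrsu
Hunk 3: at line 2 remove [fbp,xscvo] add [aibqo,ywq] -> 7 lines: xrzti vvlw mmg aibqo ywq vmlx nrsu
Hunk 4: at line 3 remove [ywq] add [gtz] -> 7 lines: xrzti vvlw mmg aibqo gtz vmlx nrsu
Hunk 5: at line 2 remove [mmg,aibqo,gtz] add [gqfh,kqyuz,ugsxo] -> 7 lines: xrzti vvlw gqfh kqyuz ugsxo vmlx nrsu
Final line count: 7

Answer: 7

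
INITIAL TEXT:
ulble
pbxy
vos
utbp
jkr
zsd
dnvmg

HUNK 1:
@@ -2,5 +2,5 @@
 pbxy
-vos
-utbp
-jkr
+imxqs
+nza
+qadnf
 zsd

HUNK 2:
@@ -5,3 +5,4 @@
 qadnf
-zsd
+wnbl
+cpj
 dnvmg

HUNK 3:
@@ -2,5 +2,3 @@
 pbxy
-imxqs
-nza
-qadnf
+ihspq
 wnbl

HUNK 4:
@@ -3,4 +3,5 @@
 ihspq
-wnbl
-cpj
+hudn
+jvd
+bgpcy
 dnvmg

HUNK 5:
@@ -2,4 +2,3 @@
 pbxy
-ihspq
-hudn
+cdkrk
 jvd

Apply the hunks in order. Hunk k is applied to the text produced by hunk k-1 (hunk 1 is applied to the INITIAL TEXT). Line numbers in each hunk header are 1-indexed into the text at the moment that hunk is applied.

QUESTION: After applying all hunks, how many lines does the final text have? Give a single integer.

Answer: 6

Derivation:
Hunk 1: at line 2 remove [vos,utbp,jkr] add [imxqs,nza,qadnf] -> 7 lines: ulble pbxy imxqs nza qadnf zsd dnvmg
Hunk 2: at line 5 remove [zsd] add [wnbl,cpj] -> 8 lines: ulble pbxy imxqs nza qadnf wnbl cpj dnvmg
Hunk 3: at line 2 remove [imxqs,nza,qadnf] add [ihspq] -> 6 lines: ulble pbxy ihspq wnbl cpj dnvmg
Hunk 4: at line 3 remove [wnbl,cpj] add [hudn,jvd,bgpcy] -> 7 lines: ulble pbxy ihspq hudn jvd bgpcy dnvmg
Hunk 5: at line 2 remove [ihspq,hudn] add [cdkrk] -> 6 lines: ulble pbxy cdkrk jvd bgpcy dnvmg
Final line count: 6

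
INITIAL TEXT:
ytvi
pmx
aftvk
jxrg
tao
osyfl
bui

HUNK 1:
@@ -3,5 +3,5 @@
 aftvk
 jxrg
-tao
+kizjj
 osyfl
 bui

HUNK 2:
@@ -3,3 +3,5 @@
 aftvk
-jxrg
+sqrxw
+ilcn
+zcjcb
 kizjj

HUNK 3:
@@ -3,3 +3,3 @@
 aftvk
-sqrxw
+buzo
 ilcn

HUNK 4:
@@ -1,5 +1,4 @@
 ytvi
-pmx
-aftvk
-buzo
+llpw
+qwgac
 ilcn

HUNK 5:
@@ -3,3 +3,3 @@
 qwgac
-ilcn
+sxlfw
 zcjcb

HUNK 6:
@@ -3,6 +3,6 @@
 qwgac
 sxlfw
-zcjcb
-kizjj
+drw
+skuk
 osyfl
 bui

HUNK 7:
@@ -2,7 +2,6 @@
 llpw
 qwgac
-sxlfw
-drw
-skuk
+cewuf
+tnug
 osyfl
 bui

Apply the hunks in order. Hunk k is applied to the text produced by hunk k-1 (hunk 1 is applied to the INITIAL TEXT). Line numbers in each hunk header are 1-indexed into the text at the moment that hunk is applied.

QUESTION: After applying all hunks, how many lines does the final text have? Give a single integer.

Answer: 7

Derivation:
Hunk 1: at line 3 remove [tao] add [kizjj] -> 7 lines: ytvi pmx aftvk jxrg kizjj osyfl bui
Hunk 2: at line 3 remove [jxrg] add [sqrxw,ilcn,zcjcb] -> 9 lines: ytvi pmx aftvk sqrxw ilcn zcjcb kizjj osyfl bui
Hunk 3: at line 3 remove [sqrxw] add [buzo] -> 9 lines: ytvi pmx aftvk buzo ilcn zcjcb kizjj osyfl bui
Hunk 4: at line 1 remove [pmx,aftvk,buzo] add [llpw,qwgac] -> 8 lines: ytvi llpw qwgac ilcn zcjcb kizjj osyfl bui
Hunk 5: at line 3 remove [ilcn] add [sxlfw] -> 8 lines: ytvi llpw qwgac sxlfw zcjcb kizjj osyfl bui
Hunk 6: at line 3 remove [zcjcb,kizjj] add [drw,skuk] -> 8 lines: ytvi llpw qwgac sxlfw drw skuk osyfl bui
Hunk 7: at line 2 remove [sxlfw,drw,skuk] add [cewuf,tnug] -> 7 lines: ytvi llpw qwgac cewuf tnug osyfl bui
Final line count: 7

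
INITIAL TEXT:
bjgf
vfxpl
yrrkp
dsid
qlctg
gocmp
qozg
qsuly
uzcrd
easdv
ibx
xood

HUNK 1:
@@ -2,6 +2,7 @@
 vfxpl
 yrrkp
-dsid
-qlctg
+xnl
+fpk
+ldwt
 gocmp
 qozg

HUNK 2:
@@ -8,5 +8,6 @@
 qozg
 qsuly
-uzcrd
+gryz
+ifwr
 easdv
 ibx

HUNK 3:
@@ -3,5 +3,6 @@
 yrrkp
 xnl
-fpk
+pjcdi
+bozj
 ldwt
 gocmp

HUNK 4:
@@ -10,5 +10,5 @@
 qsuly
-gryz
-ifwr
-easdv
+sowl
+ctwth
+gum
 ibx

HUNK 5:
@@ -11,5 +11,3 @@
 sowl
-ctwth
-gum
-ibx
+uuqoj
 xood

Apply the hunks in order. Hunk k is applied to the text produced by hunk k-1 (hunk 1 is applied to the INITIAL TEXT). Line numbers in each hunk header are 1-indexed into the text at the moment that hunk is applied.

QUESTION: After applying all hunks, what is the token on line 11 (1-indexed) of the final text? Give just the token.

Hunk 1: at line 2 remove [dsid,qlctg] add [xnl,fpk,ldwt] -> 13 lines: bjgf vfxpl yrrkp xnl fpk ldwt gocmp qozg qsuly uzcrd easdv ibx xood
Hunk 2: at line 8 remove [uzcrd] add [gryz,ifwr] -> 14 lines: bjgf vfxpl yrrkp xnl fpk ldwt gocmp qozg qsuly gryz ifwr easdv ibx xood
Hunk 3: at line 3 remove [fpk] add [pjcdi,bozj] -> 15 lines: bjgf vfxpl yrrkp xnl pjcdi bozj ldwt gocmp qozg qsuly gryz ifwr easdv ibx xood
Hunk 4: at line 10 remove [gryz,ifwr,easdv] add [sowl,ctwth,gum] -> 15 lines: bjgf vfxpl yrrkp xnl pjcdi bozj ldwt gocmp qozg qsuly sowl ctwth gum ibx xood
Hunk 5: at line 11 remove [ctwth,gum,ibx] add [uuqoj] -> 13 lines: bjgf vfxpl yrrkp xnl pjcdi bozj ldwt gocmp qozg qsuly sowl uuqoj xood
Final line 11: sowl

Answer: sowl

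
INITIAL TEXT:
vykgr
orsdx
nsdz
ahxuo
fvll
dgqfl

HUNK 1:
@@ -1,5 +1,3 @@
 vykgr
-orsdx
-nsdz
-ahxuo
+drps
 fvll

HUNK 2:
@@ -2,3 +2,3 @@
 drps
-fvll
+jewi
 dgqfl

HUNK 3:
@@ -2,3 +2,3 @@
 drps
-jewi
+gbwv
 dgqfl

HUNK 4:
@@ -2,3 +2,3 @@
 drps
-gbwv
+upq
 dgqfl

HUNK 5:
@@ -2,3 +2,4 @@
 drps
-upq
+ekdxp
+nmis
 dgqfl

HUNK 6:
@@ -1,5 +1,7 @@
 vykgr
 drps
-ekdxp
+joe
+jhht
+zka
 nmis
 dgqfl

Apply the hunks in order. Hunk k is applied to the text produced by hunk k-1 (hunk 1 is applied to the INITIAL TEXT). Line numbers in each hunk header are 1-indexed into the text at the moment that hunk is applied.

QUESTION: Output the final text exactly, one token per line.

Hunk 1: at line 1 remove [orsdx,nsdz,ahxuo] add [drps] -> 4 lines: vykgr drps fvll dgqfl
Hunk 2: at line 2 remove [fvll] add [jewi] -> 4 lines: vykgr drps jewi dgqfl
Hunk 3: at line 2 remove [jewi] add [gbwv] -> 4 lines: vykgr drps gbwv dgqfl
Hunk 4: at line 2 remove [gbwv] add [upq] -> 4 lines: vykgr drps upq dgqfl
Hunk 5: at line 2 remove [upq] add [ekdxp,nmis] -> 5 lines: vykgr drps ekdxp nmis dgqfl
Hunk 6: at line 1 remove [ekdxp] add [joe,jhht,zka] -> 7 lines: vykgr drps joe jhht zka nmis dgqfl

Answer: vykgr
drps
joe
jhht
zka
nmis
dgqfl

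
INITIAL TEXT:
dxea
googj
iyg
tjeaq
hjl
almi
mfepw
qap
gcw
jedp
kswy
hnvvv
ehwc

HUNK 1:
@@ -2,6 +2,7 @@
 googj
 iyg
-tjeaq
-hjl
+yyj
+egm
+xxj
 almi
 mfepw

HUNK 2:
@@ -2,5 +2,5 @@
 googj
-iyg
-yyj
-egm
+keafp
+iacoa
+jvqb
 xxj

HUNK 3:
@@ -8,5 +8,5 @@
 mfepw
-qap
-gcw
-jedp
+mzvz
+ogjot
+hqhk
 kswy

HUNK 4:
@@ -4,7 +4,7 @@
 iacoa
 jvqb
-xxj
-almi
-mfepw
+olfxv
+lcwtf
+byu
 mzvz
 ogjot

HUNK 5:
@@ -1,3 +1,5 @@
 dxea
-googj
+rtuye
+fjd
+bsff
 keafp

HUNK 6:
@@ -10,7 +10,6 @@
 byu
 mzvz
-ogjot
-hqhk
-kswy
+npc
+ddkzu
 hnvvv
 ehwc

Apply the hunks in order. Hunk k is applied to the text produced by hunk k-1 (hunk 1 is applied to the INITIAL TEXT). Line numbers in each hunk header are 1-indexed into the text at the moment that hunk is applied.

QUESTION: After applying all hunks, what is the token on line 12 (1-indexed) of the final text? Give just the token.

Answer: npc

Derivation:
Hunk 1: at line 2 remove [tjeaq,hjl] add [yyj,egm,xxj] -> 14 lines: dxea googj iyg yyj egm xxj almi mfepw qap gcw jedp kswy hnvvv ehwc
Hunk 2: at line 2 remove [iyg,yyj,egm] add [keafp,iacoa,jvqb] -> 14 lines: dxea googj keafp iacoa jvqb xxj almi mfepw qap gcw jedp kswy hnvvv ehwc
Hunk 3: at line 8 remove [qap,gcw,jedp] add [mzvz,ogjot,hqhk] -> 14 lines: dxea googj keafp iacoa jvqb xxj almi mfepw mzvz ogjot hqhk kswy hnvvv ehwc
Hunk 4: at line 4 remove [xxj,almi,mfepw] add [olfxv,lcwtf,byu] -> 14 lines: dxea googj keafp iacoa jvqb olfxv lcwtf byu mzvz ogjot hqhk kswy hnvvv ehwc
Hunk 5: at line 1 remove [googj] add [rtuye,fjd,bsff] -> 16 lines: dxea rtuye fjd bsff keafp iacoa jvqb olfxv lcwtf byu mzvz ogjot hqhk kswy hnvvv ehwc
Hunk 6: at line 10 remove [ogjot,hqhk,kswy] add [npc,ddkzu] -> 15 lines: dxea rtuye fjd bsff keafp iacoa jvqb olfxv lcwtf byu mzvz npc ddkzu hnvvv ehwc
Final line 12: npc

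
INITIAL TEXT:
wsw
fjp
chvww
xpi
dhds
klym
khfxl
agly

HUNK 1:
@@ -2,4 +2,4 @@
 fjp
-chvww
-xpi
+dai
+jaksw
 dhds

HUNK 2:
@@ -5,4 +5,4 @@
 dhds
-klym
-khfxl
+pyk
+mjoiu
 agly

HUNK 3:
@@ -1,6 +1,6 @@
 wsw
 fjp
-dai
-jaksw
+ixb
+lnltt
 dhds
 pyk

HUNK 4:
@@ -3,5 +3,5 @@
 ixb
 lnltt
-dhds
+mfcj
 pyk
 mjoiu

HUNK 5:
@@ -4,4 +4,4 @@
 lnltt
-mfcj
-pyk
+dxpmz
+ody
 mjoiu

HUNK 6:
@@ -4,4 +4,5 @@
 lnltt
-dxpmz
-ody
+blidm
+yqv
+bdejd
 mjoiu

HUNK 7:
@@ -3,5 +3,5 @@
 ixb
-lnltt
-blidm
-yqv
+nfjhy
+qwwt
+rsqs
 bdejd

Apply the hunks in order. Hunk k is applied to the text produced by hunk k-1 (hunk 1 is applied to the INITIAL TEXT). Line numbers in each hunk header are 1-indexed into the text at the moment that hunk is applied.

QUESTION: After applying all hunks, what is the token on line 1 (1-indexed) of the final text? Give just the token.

Hunk 1: at line 2 remove [chvww,xpi] add [dai,jaksw] -> 8 lines: wsw fjp dai jaksw dhds klym khfxl agly
Hunk 2: at line 5 remove [klym,khfxl] add [pyk,mjoiu] -> 8 lines: wsw fjp dai jaksw dhds pyk mjoiu agly
Hunk 3: at line 1 remove [dai,jaksw] add [ixb,lnltt] -> 8 lines: wsw fjp ixb lnltt dhds pyk mjoiu agly
Hunk 4: at line 3 remove [dhds] add [mfcj] -> 8 lines: wsw fjp ixb lnltt mfcj pyk mjoiu agly
Hunk 5: at line 4 remove [mfcj,pyk] add [dxpmz,ody] -> 8 lines: wsw fjp ixb lnltt dxpmz ody mjoiu agly
Hunk 6: at line 4 remove [dxpmz,ody] add [blidm,yqv,bdejd] -> 9 lines: wsw fjp ixb lnltt blidm yqv bdejd mjoiu agly
Hunk 7: at line 3 remove [lnltt,blidm,yqv] add [nfjhy,qwwt,rsqs] -> 9 lines: wsw fjp ixb nfjhy qwwt rsqs bdejd mjoiu agly
Final line 1: wsw

Answer: wsw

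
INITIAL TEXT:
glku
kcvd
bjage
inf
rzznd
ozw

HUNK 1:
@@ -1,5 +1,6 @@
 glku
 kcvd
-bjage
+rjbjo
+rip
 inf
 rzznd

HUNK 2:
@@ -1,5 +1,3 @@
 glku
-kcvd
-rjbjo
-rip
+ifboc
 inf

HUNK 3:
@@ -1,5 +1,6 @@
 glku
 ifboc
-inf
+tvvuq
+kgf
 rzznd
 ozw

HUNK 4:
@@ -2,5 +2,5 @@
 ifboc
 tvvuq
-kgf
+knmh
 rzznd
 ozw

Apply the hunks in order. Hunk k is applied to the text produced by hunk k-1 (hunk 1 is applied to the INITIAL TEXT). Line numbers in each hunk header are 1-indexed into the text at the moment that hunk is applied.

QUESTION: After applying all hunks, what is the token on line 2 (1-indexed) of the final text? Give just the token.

Answer: ifboc

Derivation:
Hunk 1: at line 1 remove [bjage] add [rjbjo,rip] -> 7 lines: glku kcvd rjbjo rip inf rzznd ozw
Hunk 2: at line 1 remove [kcvd,rjbjo,rip] add [ifboc] -> 5 lines: glku ifboc inf rzznd ozw
Hunk 3: at line 1 remove [inf] add [tvvuq,kgf] -> 6 lines: glku ifboc tvvuq kgf rzznd ozw
Hunk 4: at line 2 remove [kgf] add [knmh] -> 6 lines: glku ifboc tvvuq knmh rzznd ozw
Final line 2: ifboc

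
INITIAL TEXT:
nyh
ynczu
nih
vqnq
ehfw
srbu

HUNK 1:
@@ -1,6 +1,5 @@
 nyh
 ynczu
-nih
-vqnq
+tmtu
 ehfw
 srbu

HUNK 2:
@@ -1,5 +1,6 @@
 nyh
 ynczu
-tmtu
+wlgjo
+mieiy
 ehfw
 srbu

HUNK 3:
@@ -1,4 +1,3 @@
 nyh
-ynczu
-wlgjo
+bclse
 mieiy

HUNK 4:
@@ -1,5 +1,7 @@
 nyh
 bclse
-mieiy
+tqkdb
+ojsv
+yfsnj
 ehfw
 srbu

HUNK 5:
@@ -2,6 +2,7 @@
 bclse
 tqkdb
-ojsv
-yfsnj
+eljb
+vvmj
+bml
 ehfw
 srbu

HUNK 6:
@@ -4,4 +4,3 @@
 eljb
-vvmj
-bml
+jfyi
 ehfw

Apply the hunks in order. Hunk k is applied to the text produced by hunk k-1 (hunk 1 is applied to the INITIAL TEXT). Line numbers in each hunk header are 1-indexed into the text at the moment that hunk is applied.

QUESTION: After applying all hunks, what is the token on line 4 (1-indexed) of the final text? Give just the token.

Answer: eljb

Derivation:
Hunk 1: at line 1 remove [nih,vqnq] add [tmtu] -> 5 lines: nyh ynczu tmtu ehfw srbu
Hunk 2: at line 1 remove [tmtu] add [wlgjo,mieiy] -> 6 lines: nyh ynczu wlgjo mieiy ehfw srbu
Hunk 3: at line 1 remove [ynczu,wlgjo] add [bclse] -> 5 lines: nyh bclse mieiy ehfw srbu
Hunk 4: at line 1 remove [mieiy] add [tqkdb,ojsv,yfsnj] -> 7 lines: nyh bclse tqkdb ojsv yfsnj ehfw srbu
Hunk 5: at line 2 remove [ojsv,yfsnj] add [eljb,vvmj,bml] -> 8 lines: nyh bclse tqkdb eljb vvmj bml ehfw srbu
Hunk 6: at line 4 remove [vvmj,bml] add [jfyi] -> 7 lines: nyh bclse tqkdb eljb jfyi ehfw srbu
Final line 4: eljb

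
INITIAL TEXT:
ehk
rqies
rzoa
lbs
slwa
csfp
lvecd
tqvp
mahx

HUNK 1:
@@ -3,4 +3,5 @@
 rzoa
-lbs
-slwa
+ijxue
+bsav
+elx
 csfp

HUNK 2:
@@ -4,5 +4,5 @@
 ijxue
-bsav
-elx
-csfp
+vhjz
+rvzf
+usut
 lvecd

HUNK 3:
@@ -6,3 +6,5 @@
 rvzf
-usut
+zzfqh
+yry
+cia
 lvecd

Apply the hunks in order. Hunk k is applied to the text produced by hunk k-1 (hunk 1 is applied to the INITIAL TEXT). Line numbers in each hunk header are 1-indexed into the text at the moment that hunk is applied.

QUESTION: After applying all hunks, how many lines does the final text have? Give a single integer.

Answer: 12

Derivation:
Hunk 1: at line 3 remove [lbs,slwa] add [ijxue,bsav,elx] -> 10 lines: ehk rqies rzoa ijxue bsav elx csfp lvecd tqvp mahx
Hunk 2: at line 4 remove [bsav,elx,csfp] add [vhjz,rvzf,usut] -> 10 lines: ehk rqies rzoa ijxue vhjz rvzf usut lvecd tqvp mahx
Hunk 3: at line 6 remove [usut] add [zzfqh,yry,cia] -> 12 lines: ehk rqies rzoa ijxue vhjz rvzf zzfqh yry cia lvecd tqvp mahx
Final line count: 12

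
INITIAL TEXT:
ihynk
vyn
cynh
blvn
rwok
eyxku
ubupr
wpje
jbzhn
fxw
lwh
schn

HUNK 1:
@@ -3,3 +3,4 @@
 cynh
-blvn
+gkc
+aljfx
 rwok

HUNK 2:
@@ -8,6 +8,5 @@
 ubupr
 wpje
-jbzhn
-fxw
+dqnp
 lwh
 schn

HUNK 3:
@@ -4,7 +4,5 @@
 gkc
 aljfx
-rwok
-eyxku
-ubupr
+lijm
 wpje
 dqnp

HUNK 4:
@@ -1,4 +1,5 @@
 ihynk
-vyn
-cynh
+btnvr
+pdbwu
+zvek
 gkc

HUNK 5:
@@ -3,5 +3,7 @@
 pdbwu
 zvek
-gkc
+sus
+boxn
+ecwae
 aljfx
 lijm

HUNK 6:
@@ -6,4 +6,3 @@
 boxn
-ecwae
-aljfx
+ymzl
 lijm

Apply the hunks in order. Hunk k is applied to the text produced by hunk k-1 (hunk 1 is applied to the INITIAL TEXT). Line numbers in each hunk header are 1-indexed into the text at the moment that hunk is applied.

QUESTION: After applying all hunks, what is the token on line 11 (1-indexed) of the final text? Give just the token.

Answer: lwh

Derivation:
Hunk 1: at line 3 remove [blvn] add [gkc,aljfx] -> 13 lines: ihynk vyn cynh gkc aljfx rwok eyxku ubupr wpje jbzhn fxw lwh schn
Hunk 2: at line 8 remove [jbzhn,fxw] add [dqnp] -> 12 lines: ihynk vyn cynh gkc aljfx rwok eyxku ubupr wpje dqnp lwh schn
Hunk 3: at line 4 remove [rwok,eyxku,ubupr] add [lijm] -> 10 lines: ihynk vyn cynh gkc aljfx lijm wpje dqnp lwh schn
Hunk 4: at line 1 remove [vyn,cynh] add [btnvr,pdbwu,zvek] -> 11 lines: ihynk btnvr pdbwu zvek gkc aljfx lijm wpje dqnp lwh schn
Hunk 5: at line 3 remove [gkc] add [sus,boxn,ecwae] -> 13 lines: ihynk btnvr pdbwu zvek sus boxn ecwae aljfx lijm wpje dqnp lwh schn
Hunk 6: at line 6 remove [ecwae,aljfx] add [ymzl] -> 12 lines: ihynk btnvr pdbwu zvek sus boxn ymzl lijm wpje dqnp lwh schn
Final line 11: lwh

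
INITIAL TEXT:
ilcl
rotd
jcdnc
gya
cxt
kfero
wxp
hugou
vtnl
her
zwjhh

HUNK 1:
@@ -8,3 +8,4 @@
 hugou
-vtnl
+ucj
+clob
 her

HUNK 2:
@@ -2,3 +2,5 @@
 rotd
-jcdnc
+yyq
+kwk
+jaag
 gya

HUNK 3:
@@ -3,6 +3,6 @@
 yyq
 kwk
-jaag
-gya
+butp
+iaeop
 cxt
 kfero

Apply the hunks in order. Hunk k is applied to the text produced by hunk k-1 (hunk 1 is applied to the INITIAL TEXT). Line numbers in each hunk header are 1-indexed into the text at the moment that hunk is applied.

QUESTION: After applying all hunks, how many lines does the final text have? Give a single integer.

Answer: 14

Derivation:
Hunk 1: at line 8 remove [vtnl] add [ucj,clob] -> 12 lines: ilcl rotd jcdnc gya cxt kfero wxp hugou ucj clob her zwjhh
Hunk 2: at line 2 remove [jcdnc] add [yyq,kwk,jaag] -> 14 lines: ilcl rotd yyq kwk jaag gya cxt kfero wxp hugou ucj clob her zwjhh
Hunk 3: at line 3 remove [jaag,gya] add [butp,iaeop] -> 14 lines: ilcl rotd yyq kwk butp iaeop cxt kfero wxp hugou ucj clob her zwjhh
Final line count: 14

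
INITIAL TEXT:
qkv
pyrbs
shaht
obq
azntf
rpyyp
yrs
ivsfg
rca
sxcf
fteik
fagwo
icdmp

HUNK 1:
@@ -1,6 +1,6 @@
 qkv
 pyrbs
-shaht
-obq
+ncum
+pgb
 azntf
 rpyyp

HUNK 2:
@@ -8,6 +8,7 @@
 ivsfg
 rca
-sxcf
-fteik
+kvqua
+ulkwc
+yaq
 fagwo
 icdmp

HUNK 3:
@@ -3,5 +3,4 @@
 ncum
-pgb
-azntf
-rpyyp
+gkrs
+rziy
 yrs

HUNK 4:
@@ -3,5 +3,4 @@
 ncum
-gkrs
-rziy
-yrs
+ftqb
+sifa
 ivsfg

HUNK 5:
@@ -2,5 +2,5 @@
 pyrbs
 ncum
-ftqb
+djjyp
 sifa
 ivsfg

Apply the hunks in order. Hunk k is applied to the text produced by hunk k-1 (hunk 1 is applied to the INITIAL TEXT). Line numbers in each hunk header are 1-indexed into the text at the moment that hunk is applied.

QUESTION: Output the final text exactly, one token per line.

Answer: qkv
pyrbs
ncum
djjyp
sifa
ivsfg
rca
kvqua
ulkwc
yaq
fagwo
icdmp

Derivation:
Hunk 1: at line 1 remove [shaht,obq] add [ncum,pgb] -> 13 lines: qkv pyrbs ncum pgb azntf rpyyp yrs ivsfg rca sxcf fteik fagwo icdmp
Hunk 2: at line 8 remove [sxcf,fteik] add [kvqua,ulkwc,yaq] -> 14 lines: qkv pyrbs ncum pgb azntf rpyyp yrs ivsfg rca kvqua ulkwc yaq fagwo icdmp
Hunk 3: at line 3 remove [pgb,azntf,rpyyp] add [gkrs,rziy] -> 13 lines: qkv pyrbs ncum gkrs rziy yrs ivsfg rca kvqua ulkwc yaq fagwo icdmp
Hunk 4: at line 3 remove [gkrs,rziy,yrs] add [ftqb,sifa] -> 12 lines: qkv pyrbs ncum ftqb sifa ivsfg rca kvqua ulkwc yaq fagwo icdmp
Hunk 5: at line 2 remove [ftqb] add [djjyp] -> 12 lines: qkv pyrbs ncum djjyp sifa ivsfg rca kvqua ulkwc yaq fagwo icdmp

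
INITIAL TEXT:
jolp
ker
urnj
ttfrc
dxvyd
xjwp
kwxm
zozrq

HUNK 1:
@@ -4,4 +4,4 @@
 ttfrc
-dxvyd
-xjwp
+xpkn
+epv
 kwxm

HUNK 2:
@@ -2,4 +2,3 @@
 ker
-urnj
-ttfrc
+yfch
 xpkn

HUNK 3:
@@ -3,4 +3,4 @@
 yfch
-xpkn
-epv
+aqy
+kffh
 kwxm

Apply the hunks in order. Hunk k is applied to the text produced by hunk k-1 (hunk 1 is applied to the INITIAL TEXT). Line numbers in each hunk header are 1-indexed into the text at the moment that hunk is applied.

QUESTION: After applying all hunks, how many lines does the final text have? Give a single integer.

Hunk 1: at line 4 remove [dxvyd,xjwp] add [xpkn,epv] -> 8 lines: jolp ker urnj ttfrc xpkn epv kwxm zozrq
Hunk 2: at line 2 remove [urnj,ttfrc] add [yfch] -> 7 lines: jolp ker yfch xpkn epv kwxm zozrq
Hunk 3: at line 3 remove [xpkn,epv] add [aqy,kffh] -> 7 lines: jolp ker yfch aqy kffh kwxm zozrq
Final line count: 7

Answer: 7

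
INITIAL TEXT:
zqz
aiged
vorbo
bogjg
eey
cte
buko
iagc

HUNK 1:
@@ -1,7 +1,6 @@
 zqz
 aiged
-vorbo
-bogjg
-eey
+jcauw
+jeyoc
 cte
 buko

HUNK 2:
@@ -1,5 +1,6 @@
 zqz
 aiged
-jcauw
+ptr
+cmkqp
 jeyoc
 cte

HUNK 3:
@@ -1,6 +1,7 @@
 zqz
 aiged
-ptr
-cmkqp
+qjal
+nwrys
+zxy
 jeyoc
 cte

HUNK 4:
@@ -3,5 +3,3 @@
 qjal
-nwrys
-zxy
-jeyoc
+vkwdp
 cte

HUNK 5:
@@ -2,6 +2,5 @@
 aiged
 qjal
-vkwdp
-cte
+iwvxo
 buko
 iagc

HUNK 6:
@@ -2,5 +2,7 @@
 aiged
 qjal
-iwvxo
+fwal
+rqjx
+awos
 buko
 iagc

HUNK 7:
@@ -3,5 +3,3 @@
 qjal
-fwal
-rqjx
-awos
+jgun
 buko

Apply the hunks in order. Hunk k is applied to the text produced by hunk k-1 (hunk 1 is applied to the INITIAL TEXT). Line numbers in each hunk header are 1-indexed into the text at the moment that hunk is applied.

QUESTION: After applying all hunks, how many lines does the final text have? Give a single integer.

Hunk 1: at line 1 remove [vorbo,bogjg,eey] add [jcauw,jeyoc] -> 7 lines: zqz aiged jcauw jeyoc cte buko iagc
Hunk 2: at line 1 remove [jcauw] add [ptr,cmkqp] -> 8 lines: zqz aiged ptr cmkqp jeyoc cte buko iagc
Hunk 3: at line 1 remove [ptr,cmkqp] add [qjal,nwrys,zxy] -> 9 lines: zqz aiged qjal nwrys zxy jeyoc cte buko iagc
Hunk 4: at line 3 remove [nwrys,zxy,jeyoc] add [vkwdp] -> 7 lines: zqz aiged qjal vkwdp cte buko iagc
Hunk 5: at line 2 remove [vkwdp,cte] add [iwvxo] -> 6 lines: zqz aiged qjal iwvxo buko iagc
Hunk 6: at line 2 remove [iwvxo] add [fwal,rqjx,awos] -> 8 lines: zqz aiged qjal fwal rqjx awos buko iagc
Hunk 7: at line 3 remove [fwal,rqjx,awos] add [jgun] -> 6 lines: zqz aiged qjal jgun buko iagc
Final line count: 6

Answer: 6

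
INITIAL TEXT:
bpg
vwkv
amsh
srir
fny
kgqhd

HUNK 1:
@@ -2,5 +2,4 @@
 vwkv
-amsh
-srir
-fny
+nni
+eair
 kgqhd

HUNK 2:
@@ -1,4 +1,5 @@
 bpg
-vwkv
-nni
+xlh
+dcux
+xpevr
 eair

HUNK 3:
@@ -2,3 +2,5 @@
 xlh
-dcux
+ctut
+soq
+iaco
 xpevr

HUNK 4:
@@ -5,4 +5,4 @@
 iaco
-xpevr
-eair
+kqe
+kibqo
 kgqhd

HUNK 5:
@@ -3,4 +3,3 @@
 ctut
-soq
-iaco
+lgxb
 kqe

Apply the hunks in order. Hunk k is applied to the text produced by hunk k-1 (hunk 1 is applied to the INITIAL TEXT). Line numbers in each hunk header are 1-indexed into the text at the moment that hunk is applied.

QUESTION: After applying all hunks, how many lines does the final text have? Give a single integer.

Hunk 1: at line 2 remove [amsh,srir,fny] add [nni,eair] -> 5 lines: bpg vwkv nni eair kgqhd
Hunk 2: at line 1 remove [vwkv,nni] add [xlh,dcux,xpevr] -> 6 lines: bpg xlh dcux xpevr eair kgqhd
Hunk 3: at line 2 remove [dcux] add [ctut,soq,iaco] -> 8 lines: bpg xlh ctut soq iaco xpevr eair kgqhd
Hunk 4: at line 5 remove [xpevr,eair] add [kqe,kibqo] -> 8 lines: bpg xlh ctut soq iaco kqe kibqo kgqhd
Hunk 5: at line 3 remove [soq,iaco] add [lgxb] -> 7 lines: bpg xlh ctut lgxb kqe kibqo kgqhd
Final line count: 7

Answer: 7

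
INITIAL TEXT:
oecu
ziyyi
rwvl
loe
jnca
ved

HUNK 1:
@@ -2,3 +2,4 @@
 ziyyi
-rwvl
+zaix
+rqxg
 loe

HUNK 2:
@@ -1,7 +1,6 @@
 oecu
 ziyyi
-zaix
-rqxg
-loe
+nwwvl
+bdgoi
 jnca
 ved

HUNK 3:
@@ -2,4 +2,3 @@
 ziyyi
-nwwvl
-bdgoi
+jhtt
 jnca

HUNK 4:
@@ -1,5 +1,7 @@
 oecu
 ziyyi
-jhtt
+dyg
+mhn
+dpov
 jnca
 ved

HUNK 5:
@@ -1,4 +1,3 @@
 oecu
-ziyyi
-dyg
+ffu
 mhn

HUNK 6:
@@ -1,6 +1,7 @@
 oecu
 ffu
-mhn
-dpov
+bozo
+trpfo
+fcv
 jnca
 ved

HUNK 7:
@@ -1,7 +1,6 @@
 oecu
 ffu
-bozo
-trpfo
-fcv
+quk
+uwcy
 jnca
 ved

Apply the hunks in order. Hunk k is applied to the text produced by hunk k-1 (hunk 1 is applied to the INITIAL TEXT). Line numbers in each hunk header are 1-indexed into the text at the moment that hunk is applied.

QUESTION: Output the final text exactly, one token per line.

Hunk 1: at line 2 remove [rwvl] add [zaix,rqxg] -> 7 lines: oecu ziyyi zaix rqxg loe jnca ved
Hunk 2: at line 1 remove [zaix,rqxg,loe] add [nwwvl,bdgoi] -> 6 lines: oecu ziyyi nwwvl bdgoi jnca ved
Hunk 3: at line 2 remove [nwwvl,bdgoi] add [jhtt] -> 5 lines: oecu ziyyi jhtt jnca ved
Hunk 4: at line 1 remove [jhtt] add [dyg,mhn,dpov] -> 7 lines: oecu ziyyi dyg mhn dpov jnca ved
Hunk 5: at line 1 remove [ziyyi,dyg] add [ffu] -> 6 lines: oecu ffu mhn dpov jnca ved
Hunk 6: at line 1 remove [mhn,dpov] add [bozo,trpfo,fcv] -> 7 lines: oecu ffu bozo trpfo fcv jnca ved
Hunk 7: at line 1 remove [bozo,trpfo,fcv] add [quk,uwcy] -> 6 lines: oecu ffu quk uwcy jnca ved

Answer: oecu
ffu
quk
uwcy
jnca
ved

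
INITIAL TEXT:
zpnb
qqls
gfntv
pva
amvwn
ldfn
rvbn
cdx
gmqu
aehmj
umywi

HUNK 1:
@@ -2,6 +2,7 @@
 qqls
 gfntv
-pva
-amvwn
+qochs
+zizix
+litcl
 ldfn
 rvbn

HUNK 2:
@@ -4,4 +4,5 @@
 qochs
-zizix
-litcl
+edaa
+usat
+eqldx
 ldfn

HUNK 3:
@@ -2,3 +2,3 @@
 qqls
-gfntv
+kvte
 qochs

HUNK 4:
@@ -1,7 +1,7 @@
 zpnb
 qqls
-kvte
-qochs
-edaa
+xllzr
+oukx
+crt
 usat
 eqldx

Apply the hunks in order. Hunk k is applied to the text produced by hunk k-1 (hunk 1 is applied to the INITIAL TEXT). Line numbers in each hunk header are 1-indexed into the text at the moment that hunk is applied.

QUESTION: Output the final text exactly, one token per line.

Hunk 1: at line 2 remove [pva,amvwn] add [qochs,zizix,litcl] -> 12 lines: zpnb qqls gfntv qochs zizix litcl ldfn rvbn cdx gmqu aehmj umywi
Hunk 2: at line 4 remove [zizix,litcl] add [edaa,usat,eqldx] -> 13 lines: zpnb qqls gfntv qochs edaa usat eqldx ldfn rvbn cdx gmqu aehmj umywi
Hunk 3: at line 2 remove [gfntv] add [kvte] -> 13 lines: zpnb qqls kvte qochs edaa usat eqldx ldfn rvbn cdx gmqu aehmj umywi
Hunk 4: at line 1 remove [kvte,qochs,edaa] add [xllzr,oukx,crt] -> 13 lines: zpnb qqls xllzr oukx crt usat eqldx ldfn rvbn cdx gmqu aehmj umywi

Answer: zpnb
qqls
xllzr
oukx
crt
usat
eqldx
ldfn
rvbn
cdx
gmqu
aehmj
umywi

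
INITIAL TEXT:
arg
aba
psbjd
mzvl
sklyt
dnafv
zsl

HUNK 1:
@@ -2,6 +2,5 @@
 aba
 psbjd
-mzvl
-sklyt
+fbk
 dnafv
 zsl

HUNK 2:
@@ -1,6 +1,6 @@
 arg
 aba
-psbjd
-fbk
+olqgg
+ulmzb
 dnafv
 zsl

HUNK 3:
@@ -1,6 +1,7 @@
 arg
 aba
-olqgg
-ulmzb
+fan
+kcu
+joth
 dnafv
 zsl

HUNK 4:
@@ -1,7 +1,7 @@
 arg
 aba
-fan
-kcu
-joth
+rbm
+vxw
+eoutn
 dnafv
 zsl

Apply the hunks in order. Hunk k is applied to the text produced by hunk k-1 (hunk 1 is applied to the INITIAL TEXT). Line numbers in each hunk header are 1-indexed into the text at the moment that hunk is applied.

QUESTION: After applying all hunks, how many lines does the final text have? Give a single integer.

Answer: 7

Derivation:
Hunk 1: at line 2 remove [mzvl,sklyt] add [fbk] -> 6 lines: arg aba psbjd fbk dnafv zsl
Hunk 2: at line 1 remove [psbjd,fbk] add [olqgg,ulmzb] -> 6 lines: arg aba olqgg ulmzb dnafv zsl
Hunk 3: at line 1 remove [olqgg,ulmzb] add [fan,kcu,joth] -> 7 lines: arg aba fan kcu joth dnafv zsl
Hunk 4: at line 1 remove [fan,kcu,joth] add [rbm,vxw,eoutn] -> 7 lines: arg aba rbm vxw eoutn dnafv zsl
Final line count: 7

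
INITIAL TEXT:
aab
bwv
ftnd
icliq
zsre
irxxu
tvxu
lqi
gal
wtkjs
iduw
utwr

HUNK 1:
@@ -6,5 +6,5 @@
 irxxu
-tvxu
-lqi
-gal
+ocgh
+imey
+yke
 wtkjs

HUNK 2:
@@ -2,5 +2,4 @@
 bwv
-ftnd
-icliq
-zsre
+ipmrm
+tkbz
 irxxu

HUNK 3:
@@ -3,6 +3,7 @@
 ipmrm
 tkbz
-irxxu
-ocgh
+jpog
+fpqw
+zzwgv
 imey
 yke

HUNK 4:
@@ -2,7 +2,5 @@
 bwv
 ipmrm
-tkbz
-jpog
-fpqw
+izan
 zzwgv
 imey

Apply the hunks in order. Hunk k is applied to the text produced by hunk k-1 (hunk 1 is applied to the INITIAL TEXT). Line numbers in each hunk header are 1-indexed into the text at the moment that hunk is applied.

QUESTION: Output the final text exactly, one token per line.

Answer: aab
bwv
ipmrm
izan
zzwgv
imey
yke
wtkjs
iduw
utwr

Derivation:
Hunk 1: at line 6 remove [tvxu,lqi,gal] add [ocgh,imey,yke] -> 12 lines: aab bwv ftnd icliq zsre irxxu ocgh imey yke wtkjs iduw utwr
Hunk 2: at line 2 remove [ftnd,icliq,zsre] add [ipmrm,tkbz] -> 11 lines: aab bwv ipmrm tkbz irxxu ocgh imey yke wtkjs iduw utwr
Hunk 3: at line 3 remove [irxxu,ocgh] add [jpog,fpqw,zzwgv] -> 12 lines: aab bwv ipmrm tkbz jpog fpqw zzwgv imey yke wtkjs iduw utwr
Hunk 4: at line 2 remove [tkbz,jpog,fpqw] add [izan] -> 10 lines: aab bwv ipmrm izan zzwgv imey yke wtkjs iduw utwr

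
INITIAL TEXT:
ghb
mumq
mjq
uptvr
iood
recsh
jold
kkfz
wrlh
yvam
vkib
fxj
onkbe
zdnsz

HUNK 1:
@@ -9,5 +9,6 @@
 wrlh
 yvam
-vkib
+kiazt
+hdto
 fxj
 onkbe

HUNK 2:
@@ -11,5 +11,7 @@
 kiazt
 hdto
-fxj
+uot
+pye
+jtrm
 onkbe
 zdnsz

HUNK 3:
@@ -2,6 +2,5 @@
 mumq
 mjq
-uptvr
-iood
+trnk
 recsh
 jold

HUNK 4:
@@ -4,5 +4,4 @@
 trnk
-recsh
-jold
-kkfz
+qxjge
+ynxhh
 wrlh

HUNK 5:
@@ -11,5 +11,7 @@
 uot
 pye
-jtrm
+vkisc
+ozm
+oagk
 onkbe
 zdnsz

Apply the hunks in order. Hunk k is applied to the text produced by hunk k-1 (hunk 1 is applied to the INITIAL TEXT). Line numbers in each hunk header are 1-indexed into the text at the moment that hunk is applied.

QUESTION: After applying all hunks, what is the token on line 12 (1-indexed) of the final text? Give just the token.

Hunk 1: at line 9 remove [vkib] add [kiazt,hdto] -> 15 lines: ghb mumq mjq uptvr iood recsh jold kkfz wrlh yvam kiazt hdto fxj onkbe zdnsz
Hunk 2: at line 11 remove [fxj] add [uot,pye,jtrm] -> 17 lines: ghb mumq mjq uptvr iood recsh jold kkfz wrlh yvam kiazt hdto uot pye jtrm onkbe zdnsz
Hunk 3: at line 2 remove [uptvr,iood] add [trnk] -> 16 lines: ghb mumq mjq trnk recsh jold kkfz wrlh yvam kiazt hdto uot pye jtrm onkbe zdnsz
Hunk 4: at line 4 remove [recsh,jold,kkfz] add [qxjge,ynxhh] -> 15 lines: ghb mumq mjq trnk qxjge ynxhh wrlh yvam kiazt hdto uot pye jtrm onkbe zdnsz
Hunk 5: at line 11 remove [jtrm] add [vkisc,ozm,oagk] -> 17 lines: ghb mumq mjq trnk qxjge ynxhh wrlh yvam kiazt hdto uot pye vkisc ozm oagk onkbe zdnsz
Final line 12: pye

Answer: pye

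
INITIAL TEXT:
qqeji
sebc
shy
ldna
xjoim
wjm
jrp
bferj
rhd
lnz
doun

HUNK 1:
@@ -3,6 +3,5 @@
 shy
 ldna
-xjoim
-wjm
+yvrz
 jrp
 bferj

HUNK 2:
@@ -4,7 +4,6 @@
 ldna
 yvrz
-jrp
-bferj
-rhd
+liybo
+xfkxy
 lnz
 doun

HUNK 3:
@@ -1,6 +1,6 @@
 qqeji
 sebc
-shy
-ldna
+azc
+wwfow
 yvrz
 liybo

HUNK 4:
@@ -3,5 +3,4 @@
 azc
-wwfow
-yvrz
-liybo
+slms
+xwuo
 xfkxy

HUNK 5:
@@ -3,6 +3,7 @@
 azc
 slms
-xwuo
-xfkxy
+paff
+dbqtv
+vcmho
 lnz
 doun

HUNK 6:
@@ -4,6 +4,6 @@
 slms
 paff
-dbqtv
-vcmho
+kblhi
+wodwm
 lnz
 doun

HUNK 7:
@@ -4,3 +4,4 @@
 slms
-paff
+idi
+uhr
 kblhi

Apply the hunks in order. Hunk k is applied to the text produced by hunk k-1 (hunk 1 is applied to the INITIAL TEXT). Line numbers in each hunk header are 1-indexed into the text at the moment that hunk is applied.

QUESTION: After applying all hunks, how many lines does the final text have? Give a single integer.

Hunk 1: at line 3 remove [xjoim,wjm] add [yvrz] -> 10 lines: qqeji sebc shy ldna yvrz jrp bferj rhd lnz doun
Hunk 2: at line 4 remove [jrp,bferj,rhd] add [liybo,xfkxy] -> 9 lines: qqeji sebc shy ldna yvrz liybo xfkxy lnz doun
Hunk 3: at line 1 remove [shy,ldna] add [azc,wwfow] -> 9 lines: qqeji sebc azc wwfow yvrz liybo xfkxy lnz doun
Hunk 4: at line 3 remove [wwfow,yvrz,liybo] add [slms,xwuo] -> 8 lines: qqeji sebc azc slms xwuo xfkxy lnz doun
Hunk 5: at line 3 remove [xwuo,xfkxy] add [paff,dbqtv,vcmho] -> 9 lines: qqeji sebc azc slms paff dbqtv vcmho lnz doun
Hunk 6: at line 4 remove [dbqtv,vcmho] add [kblhi,wodwm] -> 9 lines: qqeji sebc azc slms paff kblhi wodwm lnz doun
Hunk 7: at line 4 remove [paff] add [idi,uhr] -> 10 lines: qqeji sebc azc slms idi uhr kblhi wodwm lnz doun
Final line count: 10

Answer: 10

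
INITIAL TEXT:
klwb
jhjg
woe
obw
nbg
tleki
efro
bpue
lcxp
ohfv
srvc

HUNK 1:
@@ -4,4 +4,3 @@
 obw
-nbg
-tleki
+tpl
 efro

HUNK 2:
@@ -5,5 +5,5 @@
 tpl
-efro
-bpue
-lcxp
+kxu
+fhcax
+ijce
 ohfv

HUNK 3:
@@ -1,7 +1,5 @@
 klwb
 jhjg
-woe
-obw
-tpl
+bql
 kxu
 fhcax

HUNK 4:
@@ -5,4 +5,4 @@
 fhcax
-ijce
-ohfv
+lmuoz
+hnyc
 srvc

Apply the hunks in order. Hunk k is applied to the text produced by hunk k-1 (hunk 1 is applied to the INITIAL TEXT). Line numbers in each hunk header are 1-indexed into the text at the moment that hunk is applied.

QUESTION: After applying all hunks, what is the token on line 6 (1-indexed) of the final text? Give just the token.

Hunk 1: at line 4 remove [nbg,tleki] add [tpl] -> 10 lines: klwb jhjg woe obw tpl efro bpue lcxp ohfv srvc
Hunk 2: at line 5 remove [efro,bpue,lcxp] add [kxu,fhcax,ijce] -> 10 lines: klwb jhjg woe obw tpl kxu fhcax ijce ohfv srvc
Hunk 3: at line 1 remove [woe,obw,tpl] add [bql] -> 8 lines: klwb jhjg bql kxu fhcax ijce ohfv srvc
Hunk 4: at line 5 remove [ijce,ohfv] add [lmuoz,hnyc] -> 8 lines: klwb jhjg bql kxu fhcax lmuoz hnyc srvc
Final line 6: lmuoz

Answer: lmuoz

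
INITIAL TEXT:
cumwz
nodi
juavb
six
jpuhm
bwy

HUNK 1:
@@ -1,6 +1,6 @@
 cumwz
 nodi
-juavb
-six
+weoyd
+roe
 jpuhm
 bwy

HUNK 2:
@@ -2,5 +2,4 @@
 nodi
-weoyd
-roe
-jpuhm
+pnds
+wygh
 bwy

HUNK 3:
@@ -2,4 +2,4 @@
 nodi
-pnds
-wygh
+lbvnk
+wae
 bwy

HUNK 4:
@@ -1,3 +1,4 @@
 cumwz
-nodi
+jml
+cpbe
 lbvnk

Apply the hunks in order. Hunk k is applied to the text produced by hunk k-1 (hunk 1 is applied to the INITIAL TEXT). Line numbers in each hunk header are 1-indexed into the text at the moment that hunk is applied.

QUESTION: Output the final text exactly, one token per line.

Answer: cumwz
jml
cpbe
lbvnk
wae
bwy

Derivation:
Hunk 1: at line 1 remove [juavb,six] add [weoyd,roe] -> 6 lines: cumwz nodi weoyd roe jpuhm bwy
Hunk 2: at line 2 remove [weoyd,roe,jpuhm] add [pnds,wygh] -> 5 lines: cumwz nodi pnds wygh bwy
Hunk 3: at line 2 remove [pnds,wygh] add [lbvnk,wae] -> 5 lines: cumwz nodi lbvnk wae bwy
Hunk 4: at line 1 remove [nodi] add [jml,cpbe] -> 6 lines: cumwz jml cpbe lbvnk wae bwy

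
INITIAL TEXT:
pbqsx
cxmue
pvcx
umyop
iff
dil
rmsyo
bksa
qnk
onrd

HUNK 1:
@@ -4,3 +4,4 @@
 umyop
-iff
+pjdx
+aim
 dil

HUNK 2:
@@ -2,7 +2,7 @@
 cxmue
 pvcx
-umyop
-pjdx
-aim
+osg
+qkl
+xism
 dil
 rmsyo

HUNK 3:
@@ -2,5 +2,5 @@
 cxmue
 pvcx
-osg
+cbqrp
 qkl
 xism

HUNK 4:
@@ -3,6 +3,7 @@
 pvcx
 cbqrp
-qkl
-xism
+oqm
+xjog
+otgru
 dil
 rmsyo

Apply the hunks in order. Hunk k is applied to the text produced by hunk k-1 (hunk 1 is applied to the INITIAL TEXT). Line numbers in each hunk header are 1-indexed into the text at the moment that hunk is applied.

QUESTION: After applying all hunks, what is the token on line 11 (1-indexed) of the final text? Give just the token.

Answer: qnk

Derivation:
Hunk 1: at line 4 remove [iff] add [pjdx,aim] -> 11 lines: pbqsx cxmue pvcx umyop pjdx aim dil rmsyo bksa qnk onrd
Hunk 2: at line 2 remove [umyop,pjdx,aim] add [osg,qkl,xism] -> 11 lines: pbqsx cxmue pvcx osg qkl xism dil rmsyo bksa qnk onrd
Hunk 3: at line 2 remove [osg] add [cbqrp] -> 11 lines: pbqsx cxmue pvcx cbqrp qkl xism dil rmsyo bksa qnk onrd
Hunk 4: at line 3 remove [qkl,xism] add [oqm,xjog,otgru] -> 12 lines: pbqsx cxmue pvcx cbqrp oqm xjog otgru dil rmsyo bksa qnk onrd
Final line 11: qnk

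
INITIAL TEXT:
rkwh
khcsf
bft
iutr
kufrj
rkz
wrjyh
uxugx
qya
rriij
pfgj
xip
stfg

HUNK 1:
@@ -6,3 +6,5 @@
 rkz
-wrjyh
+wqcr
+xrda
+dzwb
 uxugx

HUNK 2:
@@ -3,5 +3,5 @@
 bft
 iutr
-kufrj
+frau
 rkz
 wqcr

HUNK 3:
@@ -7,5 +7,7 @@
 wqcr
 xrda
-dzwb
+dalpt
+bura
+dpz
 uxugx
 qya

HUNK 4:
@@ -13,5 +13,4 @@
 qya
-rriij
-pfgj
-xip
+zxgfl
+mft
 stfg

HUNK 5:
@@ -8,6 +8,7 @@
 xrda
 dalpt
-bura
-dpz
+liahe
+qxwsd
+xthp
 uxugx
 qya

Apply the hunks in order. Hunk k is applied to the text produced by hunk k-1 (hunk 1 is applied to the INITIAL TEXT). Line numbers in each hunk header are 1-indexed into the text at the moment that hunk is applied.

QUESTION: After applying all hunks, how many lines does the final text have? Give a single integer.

Answer: 17

Derivation:
Hunk 1: at line 6 remove [wrjyh] add [wqcr,xrda,dzwb] -> 15 lines: rkwh khcsf bft iutr kufrj rkz wqcr xrda dzwb uxugx qya rriij pfgj xip stfg
Hunk 2: at line 3 remove [kufrj] add [frau] -> 15 lines: rkwh khcsf bft iutr frau rkz wqcr xrda dzwb uxugx qya rriij pfgj xip stfg
Hunk 3: at line 7 remove [dzwb] add [dalpt,bura,dpz] -> 17 lines: rkwh khcsf bft iutr frau rkz wqcr xrda dalpt bura dpz uxugx qya rriij pfgj xip stfg
Hunk 4: at line 13 remove [rriij,pfgj,xip] add [zxgfl,mft] -> 16 lines: rkwh khcsf bft iutr frau rkz wqcr xrda dalpt bura dpz uxugx qya zxgfl mft stfg
Hunk 5: at line 8 remove [bura,dpz] add [liahe,qxwsd,xthp] -> 17 lines: rkwh khcsf bft iutr frau rkz wqcr xrda dalpt liahe qxwsd xthp uxugx qya zxgfl mft stfg
Final line count: 17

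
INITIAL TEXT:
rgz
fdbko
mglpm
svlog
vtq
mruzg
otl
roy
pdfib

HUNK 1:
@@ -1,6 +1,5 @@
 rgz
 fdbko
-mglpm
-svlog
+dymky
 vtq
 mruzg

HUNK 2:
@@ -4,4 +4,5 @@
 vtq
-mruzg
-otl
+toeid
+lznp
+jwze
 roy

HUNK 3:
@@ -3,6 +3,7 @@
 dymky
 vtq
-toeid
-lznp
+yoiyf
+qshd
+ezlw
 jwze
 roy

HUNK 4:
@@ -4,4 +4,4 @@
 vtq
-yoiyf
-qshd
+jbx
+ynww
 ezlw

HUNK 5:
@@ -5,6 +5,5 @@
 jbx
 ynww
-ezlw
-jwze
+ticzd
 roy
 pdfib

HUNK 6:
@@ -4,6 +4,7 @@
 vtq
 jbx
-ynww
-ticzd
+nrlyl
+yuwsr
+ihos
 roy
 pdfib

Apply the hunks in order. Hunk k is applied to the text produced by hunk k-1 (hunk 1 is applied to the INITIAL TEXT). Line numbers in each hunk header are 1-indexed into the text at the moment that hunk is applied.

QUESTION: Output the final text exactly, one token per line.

Answer: rgz
fdbko
dymky
vtq
jbx
nrlyl
yuwsr
ihos
roy
pdfib

Derivation:
Hunk 1: at line 1 remove [mglpm,svlog] add [dymky] -> 8 lines: rgz fdbko dymky vtq mruzg otl roy pdfib
Hunk 2: at line 4 remove [mruzg,otl] add [toeid,lznp,jwze] -> 9 lines: rgz fdbko dymky vtq toeid lznp jwze roy pdfib
Hunk 3: at line 3 remove [toeid,lznp] add [yoiyf,qshd,ezlw] -> 10 lines: rgz fdbko dymky vtq yoiyf qshd ezlw jwze roy pdfib
Hunk 4: at line 4 remove [yoiyf,qshd] add [jbx,ynww] -> 10 lines: rgz fdbko dymky vtq jbx ynww ezlw jwze roy pdfib
Hunk 5: at line 5 remove [ezlw,jwze] add [ticzd] -> 9 lines: rgz fdbko dymky vtq jbx ynww ticzd roy pdfib
Hunk 6: at line 4 remove [ynww,ticzd] add [nrlyl,yuwsr,ihos] -> 10 lines: rgz fdbko dymky vtq jbx nrlyl yuwsr ihos roy pdfib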